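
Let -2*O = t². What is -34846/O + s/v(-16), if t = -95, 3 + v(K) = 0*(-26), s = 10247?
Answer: -4856321/1425 ≈ -3407.9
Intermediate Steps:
v(K) = -3 (v(K) = -3 + 0*(-26) = -3 + 0 = -3)
O = -9025/2 (O = -½*(-95)² = -½*9025 = -9025/2 ≈ -4512.5)
-34846/O + s/v(-16) = -34846/(-9025/2) + 10247/(-3) = -34846*(-2/9025) + 10247*(-⅓) = 3668/475 - 10247/3 = -4856321/1425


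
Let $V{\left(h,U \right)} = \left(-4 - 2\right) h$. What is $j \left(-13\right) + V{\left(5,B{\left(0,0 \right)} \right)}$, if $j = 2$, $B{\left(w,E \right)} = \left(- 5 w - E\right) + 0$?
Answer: $-56$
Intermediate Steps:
$B{\left(w,E \right)} = - E - 5 w$ ($B{\left(w,E \right)} = \left(- E - 5 w\right) + 0 = - E - 5 w$)
$V{\left(h,U \right)} = - 6 h$
$j \left(-13\right) + V{\left(5,B{\left(0,0 \right)} \right)} = 2 \left(-13\right) - 30 = -26 - 30 = -56$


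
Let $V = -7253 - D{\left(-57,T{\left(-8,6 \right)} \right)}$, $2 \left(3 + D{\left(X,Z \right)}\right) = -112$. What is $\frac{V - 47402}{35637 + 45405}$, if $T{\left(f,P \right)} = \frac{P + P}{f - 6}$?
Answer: $- \frac{27298}{40521} \approx -0.67368$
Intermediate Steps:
$T{\left(f,P \right)} = \frac{2 P}{-6 + f}$
$D{\left(X,Z \right)} = -59$ ($D{\left(X,Z \right)} = -3 + \frac{1}{2} \left(-112\right) = -3 - 56 = -59$)
$V = -7194$ ($V = -7253 - -59 = -7253 + 59 = -7194$)
$\frac{V - 47402}{35637 + 45405} = \frac{-7194 - 47402}{35637 + 45405} = - \frac{54596}{81042} = \left(-54596\right) \frac{1}{81042} = - \frac{27298}{40521}$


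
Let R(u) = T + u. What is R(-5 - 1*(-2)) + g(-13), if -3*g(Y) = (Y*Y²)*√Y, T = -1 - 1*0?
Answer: -4 + 2197*I*√13/3 ≈ -4.0 + 2640.5*I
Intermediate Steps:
T = -1 (T = -1 + 0 = -1)
g(Y) = -Y^(7/2)/3 (g(Y) = -Y*Y²*√Y/3 = -Y³*√Y/3 = -Y^(7/2)/3)
R(u) = -1 + u
R(-5 - 1*(-2)) + g(-13) = (-1 + (-5 - 1*(-2))) - (-2197)*I*√13/3 = (-1 + (-5 + 2)) - (-2197)*I*√13/3 = (-1 - 3) + 2197*I*√13/3 = -4 + 2197*I*√13/3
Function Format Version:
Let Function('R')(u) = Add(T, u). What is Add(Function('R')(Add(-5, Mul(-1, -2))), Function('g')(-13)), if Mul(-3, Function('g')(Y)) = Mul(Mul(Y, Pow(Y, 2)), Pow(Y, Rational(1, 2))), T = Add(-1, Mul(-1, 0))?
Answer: Add(-4, Mul(Rational(2197, 3), I, Pow(13, Rational(1, 2)))) ≈ Add(-4.0000, Mul(2640.5, I))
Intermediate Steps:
T = -1 (T = Add(-1, 0) = -1)
Function('g')(Y) = Mul(Rational(-1, 3), Pow(Y, Rational(7, 2))) (Function('g')(Y) = Mul(Rational(-1, 3), Mul(Mul(Y, Pow(Y, 2)), Pow(Y, Rational(1, 2)))) = Mul(Rational(-1, 3), Mul(Pow(Y, 3), Pow(Y, Rational(1, 2)))) = Mul(Rational(-1, 3), Pow(Y, Rational(7, 2))))
Function('R')(u) = Add(-1, u)
Add(Function('R')(Add(-5, Mul(-1, -2))), Function('g')(-13)) = Add(Add(-1, Add(-5, Mul(-1, -2))), Mul(Rational(-1, 3), Pow(-13, Rational(7, 2)))) = Add(Add(-1, Add(-5, 2)), Mul(Rational(-1, 3), Mul(-2197, I, Pow(13, Rational(1, 2))))) = Add(Add(-1, -3), Mul(Rational(2197, 3), I, Pow(13, Rational(1, 2)))) = Add(-4, Mul(Rational(2197, 3), I, Pow(13, Rational(1, 2))))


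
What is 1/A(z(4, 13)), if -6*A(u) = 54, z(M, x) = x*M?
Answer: -⅑ ≈ -0.11111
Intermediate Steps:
z(M, x) = M*x
A(u) = -9 (A(u) = -⅙*54 = -9)
1/A(z(4, 13)) = 1/(-9) = -⅑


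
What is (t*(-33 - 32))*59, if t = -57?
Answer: 218595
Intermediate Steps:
(t*(-33 - 32))*59 = -57*(-33 - 32)*59 = -57*(-65)*59 = 3705*59 = 218595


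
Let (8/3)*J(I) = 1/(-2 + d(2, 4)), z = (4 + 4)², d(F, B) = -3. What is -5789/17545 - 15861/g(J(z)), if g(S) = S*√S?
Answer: -5789/17545 - 422960*I*√30/3 ≈ -0.32995 - 7.7222e+5*I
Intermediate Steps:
z = 64 (z = 8² = 64)
J(I) = -3/40 (J(I) = 3/(8*(-2 - 3)) = (3/8)/(-5) = (3/8)*(-⅕) = -3/40)
g(S) = S^(3/2)
-5789/17545 - 15861/g(J(z)) = -5789/17545 - 15861*80*I*√30/9 = -5789*1/17545 - 15861*80*I*√30/9 = -5789/17545 - 422960*I*√30/3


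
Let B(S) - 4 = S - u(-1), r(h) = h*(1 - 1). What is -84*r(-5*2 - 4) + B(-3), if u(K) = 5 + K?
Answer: -3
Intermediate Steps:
r(h) = 0 (r(h) = h*0 = 0)
B(S) = S (B(S) = 4 + (S - (5 - 1)) = 4 + (S - 1*4) = 4 + (S - 4) = 4 + (-4 + S) = S)
-84*r(-5*2 - 4) + B(-3) = -84*0 - 3 = 0 - 3 = -3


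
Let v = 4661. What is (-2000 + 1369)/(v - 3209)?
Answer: -631/1452 ≈ -0.43457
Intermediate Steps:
(-2000 + 1369)/(v - 3209) = (-2000 + 1369)/(4661 - 3209) = -631/1452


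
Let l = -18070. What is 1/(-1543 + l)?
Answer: -1/19613 ≈ -5.0987e-5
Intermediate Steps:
1/(-1543 + l) = 1/(-1543 - 18070) = 1/(-19613) = -1/19613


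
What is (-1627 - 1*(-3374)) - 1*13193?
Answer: -11446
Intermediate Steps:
(-1627 - 1*(-3374)) - 1*13193 = (-1627 + 3374) - 13193 = 1747 - 13193 = -11446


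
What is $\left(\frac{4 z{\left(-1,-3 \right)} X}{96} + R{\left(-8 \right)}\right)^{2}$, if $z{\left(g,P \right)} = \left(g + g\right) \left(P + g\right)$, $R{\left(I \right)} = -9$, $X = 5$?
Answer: $\frac{484}{9} \approx 53.778$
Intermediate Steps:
$z{\left(g,P \right)} = 2 g \left(P + g\right)$
$\left(\frac{4 z{\left(-1,-3 \right)} X}{96} + R{\left(-8 \right)}\right)^{2} = \left(\frac{4 \cdot 2 \left(-1\right) \left(-3 - 1\right) 5}{96} - 9\right)^{2} = \left(4 \cdot 2 \left(-1\right) \left(-4\right) 5 \cdot \frac{1}{96} - 9\right)^{2} = \left(4 \cdot 8 \cdot 5 \cdot \frac{1}{96} - 9\right)^{2} = \left(32 \cdot 5 \cdot \frac{1}{96} - 9\right)^{2} = \left(160 \cdot \frac{1}{96} - 9\right)^{2} = \left(\frac{5}{3} - 9\right)^{2} = \left(- \frac{22}{3}\right)^{2} = \frac{484}{9}$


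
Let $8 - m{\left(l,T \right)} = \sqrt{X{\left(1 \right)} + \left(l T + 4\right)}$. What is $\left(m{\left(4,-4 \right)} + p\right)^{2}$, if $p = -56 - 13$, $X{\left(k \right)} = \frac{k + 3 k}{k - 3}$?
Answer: $\left(61 + i \sqrt{14}\right)^{2} \approx 3707.0 + 456.48 i$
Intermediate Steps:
$X{\left(k \right)} = \frac{4 k}{-3 + k}$
$p = -69$ ($p = -56 - 13 = -69$)
$m{\left(l,T \right)} = 8 - \sqrt{2 + T l}$ ($m{\left(l,T \right)} = 8 - \sqrt{4 \cdot 1 \frac{1}{-3 + 1} + \left(l T + 4\right)} = 8 - \sqrt{4 \cdot 1 \frac{1}{-2} + \left(T l + 4\right)} = 8 - \sqrt{4 \cdot 1 \left(- \frac{1}{2}\right) + \left(4 + T l\right)} = 8 - \sqrt{-2 + \left(4 + T l\right)} = 8 - \sqrt{2 + T l}$)
$\left(m{\left(4,-4 \right)} + p\right)^{2} = \left(\left(8 - \sqrt{2 - 16}\right) - 69\right)^{2} = \left(\left(8 - \sqrt{-14}\right) - 69\right)^{2} = \left(\left(8 - i \sqrt{14}\right) - 69\right)^{2} = \left(-61 - i \sqrt{14}\right)^{2}$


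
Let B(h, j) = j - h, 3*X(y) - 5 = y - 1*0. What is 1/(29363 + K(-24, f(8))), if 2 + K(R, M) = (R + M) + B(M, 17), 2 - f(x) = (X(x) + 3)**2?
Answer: 1/29354 ≈ 3.4067e-5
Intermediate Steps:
X(y) = 5/3 + y/3 (X(y) = 5/3 + (y - 1*0)/3 = 5/3 + (y + 0)/3 = 5/3 + y/3)
f(x) = 2 - (14/3 + x/3)**2 (f(x) = 2 - ((5/3 + x/3) + 3)**2 = 2 - (14/3 + x/3)**2)
K(R, M) = 15 + R (K(R, M) = -2 + ((R + M) + (17 - M)) = -2 + ((M + R) + (17 - M)) = -2 + (17 + R) = 15 + R)
1/(29363 + K(-24, f(8))) = 1/(29363 + (15 - 24)) = 1/(29363 - 9) = 1/29354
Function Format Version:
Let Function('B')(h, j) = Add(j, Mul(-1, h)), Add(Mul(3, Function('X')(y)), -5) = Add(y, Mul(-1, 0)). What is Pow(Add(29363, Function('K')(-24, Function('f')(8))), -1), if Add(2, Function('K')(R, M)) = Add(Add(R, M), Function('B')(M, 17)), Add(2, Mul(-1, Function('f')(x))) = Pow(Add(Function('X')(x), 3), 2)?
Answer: Rational(1, 29354) ≈ 3.4067e-5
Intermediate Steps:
Function('X')(y) = Add(Rational(5, 3), Mul(Rational(1, 3), y)) (Function('X')(y) = Add(Rational(5, 3), Mul(Rational(1, 3), Add(y, Mul(-1, 0)))) = Add(Rational(5, 3), Mul(Rational(1, 3), Add(y, 0))) = Add(Rational(5, 3), Mul(Rational(1, 3), y)))
Function('f')(x) = Add(2, Mul(-1, Pow(Add(Rational(14, 3), Mul(Rational(1, 3), x)), 2))) (Function('f')(x) = Add(2, Mul(-1, Pow(Add(Add(Rational(5, 3), Mul(Rational(1, 3), x)), 3), 2))) = Add(2, Mul(-1, Pow(Add(Rational(14, 3), Mul(Rational(1, 3), x)), 2))))
Function('K')(R, M) = Add(15, R) (Function('K')(R, M) = Add(-2, Add(Add(R, M), Add(17, Mul(-1, M)))) = Add(-2, Add(Add(M, R), Add(17, Mul(-1, M)))) = Add(-2, Add(17, R)) = Add(15, R))
Pow(Add(29363, Function('K')(-24, Function('f')(8))), -1) = Pow(Add(29363, Add(15, -24)), -1) = Pow(Add(29363, -9), -1) = Pow(29354, -1) = Rational(1, 29354)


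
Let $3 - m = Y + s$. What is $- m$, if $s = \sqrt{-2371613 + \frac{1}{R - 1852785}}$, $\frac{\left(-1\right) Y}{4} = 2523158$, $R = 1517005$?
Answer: $-10092635 + \frac{i \sqrt{66848779192121245}}{167890} \approx -1.0093 \cdot 10^{7} + 1540.0 i$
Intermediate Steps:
$Y = -10092632$ ($Y = \left(-4\right) 2523158 = -10092632$)
$s = \frac{i \sqrt{66848779192121245}}{167890}$ ($s = \sqrt{-2371613 + \frac{1}{1517005 - 1852785}} = \sqrt{-2371613 + \frac{1}{-335780}} = \sqrt{-2371613 - \frac{1}{335780}} = \sqrt{- \frac{796340213141}{335780}} = \frac{i \sqrt{66848779192121245}}{167890} \approx 1540.0 i$)
$m = 10092635 - \frac{i \sqrt{66848779192121245}}{167890}$ ($m = 3 - \left(-10092632 + \frac{i \sqrt{66848779192121245}}{167890}\right) = 3 + \left(10092632 - \frac{i \sqrt{66848779192121245}}{167890}\right) = 10092635 - \frac{i \sqrt{66848779192121245}}{167890} \approx 1.0093 \cdot 10^{7} - 1540.0 i$)
$- m = - (10092635 - \frac{i \sqrt{66848779192121245}}{167890}) = -10092635 + \frac{i \sqrt{66848779192121245}}{167890}$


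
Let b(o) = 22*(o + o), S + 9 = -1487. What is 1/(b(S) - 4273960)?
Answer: -1/4339784 ≈ -2.3043e-7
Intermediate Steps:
S = -1496 (S = -9 - 1487 = -1496)
b(o) = 44*o (b(o) = 22*(2*o) = 44*o)
1/(b(S) - 4273960) = 1/(44*(-1496) - 4273960) = 1/(-65824 - 4273960) = 1/(-4339784) = -1/4339784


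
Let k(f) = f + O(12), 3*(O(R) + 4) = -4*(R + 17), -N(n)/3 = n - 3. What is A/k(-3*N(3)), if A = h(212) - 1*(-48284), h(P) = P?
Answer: -9093/8 ≈ -1136.6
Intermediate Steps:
N(n) = 9 - 3*n (N(n) = -3*(n - 3) = -3*(-3 + n) = 9 - 3*n)
O(R) = -80/3 - 4*R/3 (O(R) = -4 + (-4*(R + 17))/3 = -4 + (-4*(17 + R))/3 = -4 + (-68 - 4*R)/3 = -4 + (-68/3 - 4*R/3) = -80/3 - 4*R/3)
k(f) = -128/3 + f (k(f) = f + (-80/3 - 4/3*12) = f + (-80/3 - 16) = f - 128/3 = -128/3 + f)
A = 48496 (A = 212 - 1*(-48284) = 212 + 48284 = 48496)
A/k(-3*N(3)) = 48496/(-128/3 - 3*(9 - 3*3)) = 48496/(-128/3 - 3*(9 - 9)) = 48496/(-128/3 - 3*0) = 48496/(-128/3 + 0) = 48496/(-128/3) = 48496*(-3/128) = -9093/8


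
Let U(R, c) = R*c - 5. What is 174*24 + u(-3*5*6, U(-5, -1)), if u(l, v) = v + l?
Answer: 4086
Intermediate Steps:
U(R, c) = -5 + R*c
u(l, v) = l + v
174*24 + u(-3*5*6, U(-5, -1)) = 174*24 + (-3*5*6 + (-5 - 5*(-1))) = 4176 + (-15*6 + (-5 + 5)) = 4176 + (-90 + 0) = 4176 - 90 = 4086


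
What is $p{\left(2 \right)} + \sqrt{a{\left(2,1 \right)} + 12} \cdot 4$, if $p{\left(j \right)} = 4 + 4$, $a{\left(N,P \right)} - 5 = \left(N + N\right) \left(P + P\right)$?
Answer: $28$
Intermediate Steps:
$a{\left(N,P \right)} = 5 + 4 N P$ ($a{\left(N,P \right)} = 5 + \left(N + N\right) \left(P + P\right) = 5 + 2 N 2 P = 5 + 4 N P$)
$p{\left(j \right)} = 8$
$p{\left(2 \right)} + \sqrt{a{\left(2,1 \right)} + 12} \cdot 4 = 8 + \sqrt{\left(5 + 4 \cdot 2 \cdot 1\right) + 12} \cdot 4 = 8 + \sqrt{\left(5 + 8\right) + 12} \cdot 4 = 8 + \sqrt{13 + 12} \cdot 4 = 8 + \sqrt{25} \cdot 4 = 8 + 5 \cdot 4 = 8 + 20 = 28$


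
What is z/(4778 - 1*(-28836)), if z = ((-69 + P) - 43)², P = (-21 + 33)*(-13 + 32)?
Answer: 6728/16807 ≈ 0.40031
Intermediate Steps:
P = 228 (P = 12*19 = 228)
z = 13456 (z = ((-69 + 228) - 43)² = (159 - 43)² = 116² = 13456)
z/(4778 - 1*(-28836)) = 13456/(4778 - 1*(-28836)) = 13456/(4778 + 28836) = 13456/33614 = 13456*(1/33614) = 6728/16807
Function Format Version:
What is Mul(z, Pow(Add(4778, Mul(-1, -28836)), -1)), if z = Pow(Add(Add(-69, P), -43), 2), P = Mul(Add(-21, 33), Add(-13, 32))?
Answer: Rational(6728, 16807) ≈ 0.40031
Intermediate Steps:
P = 228 (P = Mul(12, 19) = 228)
z = 13456 (z = Pow(Add(Add(-69, 228), -43), 2) = Pow(Add(159, -43), 2) = Pow(116, 2) = 13456)
Mul(z, Pow(Add(4778, Mul(-1, -28836)), -1)) = Mul(13456, Pow(Add(4778, Mul(-1, -28836)), -1)) = Mul(13456, Pow(Add(4778, 28836), -1)) = Mul(13456, Pow(33614, -1)) = Mul(13456, Rational(1, 33614)) = Rational(6728, 16807)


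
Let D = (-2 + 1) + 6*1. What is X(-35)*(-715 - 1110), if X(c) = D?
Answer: -9125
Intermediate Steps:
D = 5 (D = -1 + 6 = 5)
X(c) = 5
X(-35)*(-715 - 1110) = 5*(-715 - 1110) = 5*(-1825) = -9125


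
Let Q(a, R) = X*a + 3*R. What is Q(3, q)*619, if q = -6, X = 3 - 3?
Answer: -11142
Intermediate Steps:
X = 0
Q(a, R) = 3*R (Q(a, R) = 0*a + 3*R = 0 + 3*R = 3*R)
Q(3, q)*619 = (3*(-6))*619 = -18*619 = -11142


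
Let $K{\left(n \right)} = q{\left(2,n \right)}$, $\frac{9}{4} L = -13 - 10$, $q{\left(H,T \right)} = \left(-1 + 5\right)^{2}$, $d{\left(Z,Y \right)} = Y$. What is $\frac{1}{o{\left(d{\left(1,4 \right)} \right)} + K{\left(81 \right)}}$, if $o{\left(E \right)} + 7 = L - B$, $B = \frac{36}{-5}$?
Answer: $\frac{45}{269} \approx 0.16729$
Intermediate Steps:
$q{\left(H,T \right)} = 16$ ($q{\left(H,T \right)} = 4^{2} = 16$)
$B = - \frac{36}{5}$ ($B = 36 \left(- \frac{1}{5}\right) = - \frac{36}{5} \approx -7.2$)
$L = - \frac{92}{9}$ ($L = \frac{4 \left(-13 - 10\right)}{9} = \frac{4}{9} \left(-23\right) = - \frac{92}{9} \approx -10.222$)
$K{\left(n \right)} = 16$
$o{\left(E \right)} = - \frac{451}{45}$ ($o{\left(E \right)} = -7 - \frac{136}{45} = - \frac{451}{45}$)
$\frac{1}{o{\left(d{\left(1,4 \right)} \right)} + K{\left(81 \right)}} = \frac{1}{- \frac{451}{45} + 16} = \frac{1}{\frac{269}{45}} = \frac{45}{269}$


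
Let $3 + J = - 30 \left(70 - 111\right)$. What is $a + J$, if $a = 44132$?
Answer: $45359$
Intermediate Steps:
$J = 1227$ ($J = -3 - 30 \left(70 - 111\right) = -3 - -1230 = -3 + 1230 = 1227$)
$a + J = 44132 + 1227 = 45359$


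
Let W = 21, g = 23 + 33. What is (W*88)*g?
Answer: 103488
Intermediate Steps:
g = 56
(W*88)*g = (21*88)*56 = 1848*56 = 103488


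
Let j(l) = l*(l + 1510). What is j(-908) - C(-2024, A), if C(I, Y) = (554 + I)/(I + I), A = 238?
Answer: -1106351519/2024 ≈ -5.4662e+5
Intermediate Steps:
C(I, Y) = (554 + I)/(2*I) (C(I, Y) = (554 + I)/((2*I)) = (554 + I)*(1/(2*I)) = (554 + I)/(2*I))
j(l) = l*(1510 + l)
j(-908) - C(-2024, A) = -908*(1510 - 908) - (554 - 2024)/(2*(-2024)) = -908*602 - (-1)*(-1470)/(2*2024) = -546616 - 1*735/2024 = -546616 - 735/2024 = -1106351519/2024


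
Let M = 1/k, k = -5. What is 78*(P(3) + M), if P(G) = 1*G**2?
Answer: 3432/5 ≈ 686.40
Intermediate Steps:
M = -1/5 (M = 1/(-5) = -1/5 ≈ -0.20000)
P(G) = G**2
78*(P(3) + M) = 78*(3**2 - 1/5) = 78*(9 - 1/5) = 78*(44/5) = 3432/5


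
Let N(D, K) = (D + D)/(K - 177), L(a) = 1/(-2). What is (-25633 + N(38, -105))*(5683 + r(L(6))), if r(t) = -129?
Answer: -20073772214/141 ≈ -1.4237e+8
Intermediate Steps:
L(a) = -½
N(D, K) = 2*D/(-177 + K) (N(D, K) = (2*D)/(-177 + K) = 2*D/(-177 + K))
(-25633 + N(38, -105))*(5683 + r(L(6))) = (-25633 + 2*38/(-177 - 105))*(5683 - 129) = (-25633 + 2*38/(-282))*5554 = (-25633 + 2*38*(-1/282))*5554 = (-25633 - 38/141)*5554 = -3614291/141*5554 = -20073772214/141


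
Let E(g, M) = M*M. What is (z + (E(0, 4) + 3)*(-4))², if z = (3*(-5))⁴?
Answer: 2555201401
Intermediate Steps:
E(g, M) = M²
z = 50625 (z = (-15)⁴ = 50625)
(z + (E(0, 4) + 3)*(-4))² = (50625 + (4² + 3)*(-4))² = (50625 + (16 + 3)*(-4))² = (50625 + 19*(-4))² = (50625 - 76)² = 50549² = 2555201401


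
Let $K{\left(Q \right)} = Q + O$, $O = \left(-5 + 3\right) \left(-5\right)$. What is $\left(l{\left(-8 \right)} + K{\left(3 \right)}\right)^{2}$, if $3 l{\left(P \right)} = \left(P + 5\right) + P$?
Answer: $\frac{784}{9} \approx 87.111$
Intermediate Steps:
$O = 10$ ($O = \left(-2\right) \left(-5\right) = 10$)
$l{\left(P \right)} = \frac{5}{3} + \frac{2 P}{3}$ ($l{\left(P \right)} = \frac{\left(P + 5\right) + P}{3} = \frac{\left(5 + P\right) + P}{3} = \frac{5 + 2 P}{3} = \frac{5}{3} + \frac{2 P}{3}$)
$K{\left(Q \right)} = 10 + Q$ ($K{\left(Q \right)} = Q + 10 = 10 + Q$)
$\left(l{\left(-8 \right)} + K{\left(3 \right)}\right)^{2} = \left(\left(\frac{5}{3} + \frac{2}{3} \left(-8\right)\right) + \left(10 + 3\right)\right)^{2} = \left(\left(\frac{5}{3} - \frac{16}{3}\right) + 13\right)^{2} = \left(- \frac{11}{3} + 13\right)^{2} = \left(\frac{28}{3}\right)^{2} = \frac{784}{9}$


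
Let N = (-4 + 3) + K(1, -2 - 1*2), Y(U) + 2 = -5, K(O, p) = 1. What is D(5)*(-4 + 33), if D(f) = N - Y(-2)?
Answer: 203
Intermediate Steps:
Y(U) = -7 (Y(U) = -2 - 5 = -7)
N = 0 (N = (-4 + 3) + 1 = -1 + 1 = 0)
D(f) = 7 (D(f) = 0 - 1*(-7) = 0 + 7 = 7)
D(5)*(-4 + 33) = 7*(-4 + 33) = 7*29 = 203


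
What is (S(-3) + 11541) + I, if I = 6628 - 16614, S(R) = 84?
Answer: 1639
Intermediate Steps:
I = -9986
(S(-3) + 11541) + I = (84 + 11541) - 9986 = 11625 - 9986 = 1639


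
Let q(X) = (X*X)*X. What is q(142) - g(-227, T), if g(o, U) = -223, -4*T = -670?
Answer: 2863511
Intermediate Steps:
T = 335/2 (T = -¼*(-670) = 335/2 ≈ 167.50)
q(X) = X³ (q(X) = X²*X = X³)
q(142) - g(-227, T) = 142³ - 1*(-223) = 2863288 + 223 = 2863511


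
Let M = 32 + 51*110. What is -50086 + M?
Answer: -44444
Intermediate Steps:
M = 5642 (M = 32 + 5610 = 5642)
-50086 + M = -50086 + 5642 = -44444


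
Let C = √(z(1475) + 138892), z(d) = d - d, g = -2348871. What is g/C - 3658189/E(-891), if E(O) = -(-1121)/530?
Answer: -1938840170/1121 - 2348871*√34723/69446 ≈ -1.7359e+6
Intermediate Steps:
z(d) = 0
E(O) = 1121/530 (E(O) = -(-1121)/530 = -1*(-1121/530) = 1121/530)
C = 2*√34723 (C = √(0 + 138892) = √138892 = 2*√34723 ≈ 372.68)
g/C - 3658189/E(-891) = -2348871*√34723/69446 - 3658189/1121/530 = -2348871*√34723/69446 - 3658189*530/1121 = -2348871*√34723/69446 - 1938840170/1121 = -1938840170/1121 - 2348871*√34723/69446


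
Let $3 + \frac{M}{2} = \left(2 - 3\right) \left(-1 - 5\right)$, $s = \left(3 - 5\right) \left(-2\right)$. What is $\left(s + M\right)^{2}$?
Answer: $100$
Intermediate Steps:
$s = 4$ ($s = \left(-2\right) \left(-2\right) = 4$)
$M = 6$ ($M = -6 + 2 \left(2 - 3\right) \left(-1 - 5\right) = -6 + 2 \left(\left(-1\right) \left(-6\right)\right) = -6 + 2 \cdot 6 = -6 + 12 = 6$)
$\left(s + M\right)^{2} = \left(4 + 6\right)^{2} = 10^{2} = 100$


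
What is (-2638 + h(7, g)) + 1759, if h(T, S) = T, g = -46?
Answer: -872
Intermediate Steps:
(-2638 + h(7, g)) + 1759 = (-2638 + 7) + 1759 = -2631 + 1759 = -872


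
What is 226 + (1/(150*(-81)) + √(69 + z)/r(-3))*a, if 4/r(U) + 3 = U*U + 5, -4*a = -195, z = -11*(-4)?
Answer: 732227/3240 + 2145*√113/16 ≈ 1651.1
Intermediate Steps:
z = 44
a = 195/4 (a = -¼*(-195) = 195/4 ≈ 48.750)
r(U) = 4/(2 + U²) (r(U) = 4/(-3 + (U*U + 5)) = 4/(-3 + (U² + 5)) = 4/(-3 + (5 + U²)) = 4/(2 + U²))
226 + (1/(150*(-81)) + √(69 + z)/r(-3))*a = 226 + (1/(150*(-81)) + √(69 + 44)/((4/(2 + (-3)²))))*(195/4) = 226 + ((1/150)*(-1/81) + √113/((4/(2 + 9))))*(195/4) = 226 + (-1/12150 + √113/((4/11)))*(195/4) = 226 + (-1/12150 + √113/((4*(1/11))))*(195/4) = 226 + (-1/12150 + √113/(4/11))*(195/4) = 226 + (-1/12150 + √113*(11/4))*(195/4) = 226 + (-1/12150 + 11*√113/4)*(195/4) = 226 + (-13/3240 + 2145*√113/16) = 732227/3240 + 2145*√113/16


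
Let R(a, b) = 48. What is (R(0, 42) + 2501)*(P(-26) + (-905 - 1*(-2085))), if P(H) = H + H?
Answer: 2875272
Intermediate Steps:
P(H) = 2*H
(R(0, 42) + 2501)*(P(-26) + (-905 - 1*(-2085))) = (48 + 2501)*(2*(-26) + (-905 - 1*(-2085))) = 2549*(-52 + (-905 + 2085)) = 2549*(-52 + 1180) = 2549*1128 = 2875272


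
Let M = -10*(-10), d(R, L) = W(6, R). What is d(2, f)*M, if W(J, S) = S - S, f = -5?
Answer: 0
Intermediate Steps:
W(J, S) = 0
d(R, L) = 0
M = 100
d(2, f)*M = 0*100 = 0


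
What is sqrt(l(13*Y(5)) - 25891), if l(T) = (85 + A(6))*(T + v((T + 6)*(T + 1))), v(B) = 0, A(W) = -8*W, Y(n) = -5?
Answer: 6*I*sqrt(786) ≈ 168.21*I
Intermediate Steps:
l(T) = 37*T (l(T) = (85 - 8*6)*(T + 0) = (85 - 48)*T = 37*T)
sqrt(l(13*Y(5)) - 25891) = sqrt(37*(13*(-5)) - 25891) = sqrt(37*(-65) - 25891) = sqrt(-2405 - 25891) = sqrt(-28296) = 6*I*sqrt(786)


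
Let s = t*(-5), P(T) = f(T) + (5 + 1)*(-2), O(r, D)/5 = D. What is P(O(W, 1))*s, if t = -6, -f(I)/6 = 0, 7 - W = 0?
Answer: -360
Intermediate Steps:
W = 7 (W = 7 - 1*0 = 7 + 0 = 7)
f(I) = 0 (f(I) = -6*0 = 0)
O(r, D) = 5*D
P(T) = -12 (P(T) = 0 + (5 + 1)*(-2) = 0 + 6*(-2) = 0 - 12 = -12)
s = 30 (s = -6*(-5) = 30)
P(O(W, 1))*s = -12*30 = -360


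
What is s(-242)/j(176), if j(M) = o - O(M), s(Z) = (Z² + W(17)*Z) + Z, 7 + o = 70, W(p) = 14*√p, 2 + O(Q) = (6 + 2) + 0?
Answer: 58322/57 - 3388*√17/57 ≈ 778.12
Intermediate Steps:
O(Q) = 6 (O(Q) = -2 + ((6 + 2) + 0) = -2 + (8 + 0) = -2 + 8 = 6)
o = 63 (o = -7 + 70 = 63)
s(Z) = Z + Z² + 14*Z*√17 (s(Z) = (Z² + (14*√17)*Z) + Z = (Z² + 14*Z*√17) + Z = Z + Z² + 14*Z*√17)
j(M) = 57 (j(M) = 63 - 1*6 = 63 - 6 = 57)
s(-242)/j(176) = -242*(1 - 242 + 14*√17)/57 = -242*(-241 + 14*√17)*(1/57) = (58322 - 3388*√17)*(1/57) = 58322/57 - 3388*√17/57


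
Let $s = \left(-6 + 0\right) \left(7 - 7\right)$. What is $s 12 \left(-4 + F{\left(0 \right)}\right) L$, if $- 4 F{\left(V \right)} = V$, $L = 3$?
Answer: $0$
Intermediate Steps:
$F{\left(V \right)} = - \frac{V}{4}$
$s = 0$ ($s = \left(-6\right) 0 = 0$)
$s 12 \left(-4 + F{\left(0 \right)}\right) L = 0 \cdot 12 \left(-4 - 0\right) 3 = 0 \left(-4 + 0\right) 3 = 0 \left(\left(-4\right) 3\right) = 0 \left(-12\right) = 0$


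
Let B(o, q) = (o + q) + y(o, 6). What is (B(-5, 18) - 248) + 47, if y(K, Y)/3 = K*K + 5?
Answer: -98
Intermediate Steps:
y(K, Y) = 15 + 3*K² (y(K, Y) = 3*(K*K + 5) = 3*(K² + 5) = 3*(5 + K²) = 15 + 3*K²)
B(o, q) = 15 + o + q + 3*o² (B(o, q) = (o + q) + (15 + 3*o²) = 15 + o + q + 3*o²)
(B(-5, 18) - 248) + 47 = ((15 - 5 + 18 + 3*(-5)²) - 248) + 47 = ((15 - 5 + 18 + 3*25) - 248) + 47 = ((15 - 5 + 18 + 75) - 248) + 47 = (103 - 248) + 47 = -145 + 47 = -98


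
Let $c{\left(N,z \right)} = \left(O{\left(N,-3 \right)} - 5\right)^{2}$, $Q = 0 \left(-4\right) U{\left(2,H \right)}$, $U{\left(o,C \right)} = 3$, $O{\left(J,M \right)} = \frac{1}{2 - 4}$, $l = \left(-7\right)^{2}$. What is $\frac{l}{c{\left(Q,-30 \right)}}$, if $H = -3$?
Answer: $\frac{196}{121} \approx 1.6198$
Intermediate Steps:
$l = 49$
$O{\left(J,M \right)} = - \frac{1}{2}$ ($O{\left(J,M \right)} = \frac{1}{-2} = - \frac{1}{2}$)
$Q = 0$ ($Q = 0 \left(-4\right) 3 = 0 \cdot 3 = 0$)
$c{\left(N,z \right)} = \frac{121}{4}$ ($c{\left(N,z \right)} = \left(- \frac{1}{2} - 5\right)^{2} = \left(- \frac{11}{2}\right)^{2} = \frac{121}{4}$)
$\frac{l}{c{\left(Q,-30 \right)}} = \frac{49}{\frac{121}{4}} = 49 \cdot \frac{4}{121} = \frac{196}{121}$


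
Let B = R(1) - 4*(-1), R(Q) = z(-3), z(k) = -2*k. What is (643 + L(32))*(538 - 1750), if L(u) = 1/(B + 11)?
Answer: -5455616/7 ≈ -7.7937e+5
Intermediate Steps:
R(Q) = 6 (R(Q) = -2*(-3) = 6)
B = 10 (B = 6 - 4*(-1) = 6 + 4 = 10)
L(u) = 1/21 (L(u) = 1/(10 + 11) = 1/21)
(643 + L(32))*(538 - 1750) = (643 + 1/21)*(538 - 1750) = (13504/21)*(-1212) = -5455616/7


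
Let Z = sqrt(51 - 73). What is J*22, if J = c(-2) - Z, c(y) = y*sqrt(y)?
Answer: 22*I*(-sqrt(22) - 2*sqrt(2)) ≈ -165.41*I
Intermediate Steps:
c(y) = y**(3/2)
Z = I*sqrt(22) (Z = sqrt(-22) = I*sqrt(22) ≈ 4.6904*I)
J = -I*sqrt(22) - 2*I*sqrt(2) (J = (-2)**(3/2) - I*sqrt(22) = -2*I*sqrt(2) - I*sqrt(22) = -I*sqrt(22) - 2*I*sqrt(2) ≈ -7.5188*I)
J*22 = (I*(-sqrt(22) - 2*sqrt(2)))*22 = 22*I*(-sqrt(22) - 2*sqrt(2))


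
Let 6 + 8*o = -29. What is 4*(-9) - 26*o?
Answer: 311/4 ≈ 77.750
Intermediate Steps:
o = -35/8 (o = -¾ + (⅛)*(-29) = -¾ - 29/8 = -35/8 ≈ -4.3750)
4*(-9) - 26*o = 4*(-9) - 26*(-35/8) = -36 + 455/4 = 311/4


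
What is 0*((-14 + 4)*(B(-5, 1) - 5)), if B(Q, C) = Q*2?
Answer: 0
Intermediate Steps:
B(Q, C) = 2*Q
0*((-14 + 4)*(B(-5, 1) - 5)) = 0*((-14 + 4)*(2*(-5) - 5)) = 0*(-10*(-10 - 5)) = 0*(-10*(-15)) = 0*150 = 0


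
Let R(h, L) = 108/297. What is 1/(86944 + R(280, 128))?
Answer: 11/956388 ≈ 1.1502e-5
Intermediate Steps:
R(h, L) = 4/11 (R(h, L) = 108*(1/297) = 4/11)
1/(86944 + R(280, 128)) = 1/(86944 + 4/11) = 1/(956388/11) = 11/956388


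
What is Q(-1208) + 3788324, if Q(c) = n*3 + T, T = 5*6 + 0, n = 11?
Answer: 3788387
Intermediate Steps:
T = 30 (T = 30 + 0 = 30)
Q(c) = 63 (Q(c) = 11*3 + 30 = 33 + 30 = 63)
Q(-1208) + 3788324 = 63 + 3788324 = 3788387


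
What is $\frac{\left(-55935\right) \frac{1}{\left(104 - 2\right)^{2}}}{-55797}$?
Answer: $\frac{6215}{64501332} \approx 9.6355 \cdot 10^{-5}$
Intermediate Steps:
$\frac{\left(-55935\right) \frac{1}{\left(104 - 2\right)^{2}}}{-55797} = - \frac{55935}{102^{2}} \left(- \frac{1}{55797}\right) = - \frac{55935}{10404} \left(- \frac{1}{55797}\right) = \left(-55935\right) \frac{1}{10404} \left(- \frac{1}{55797}\right) = \left(- \frac{6215}{1156}\right) \left(- \frac{1}{55797}\right) = \frac{6215}{64501332}$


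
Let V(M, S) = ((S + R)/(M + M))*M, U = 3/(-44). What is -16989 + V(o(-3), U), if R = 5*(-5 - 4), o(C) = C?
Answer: -1497015/88 ≈ -17012.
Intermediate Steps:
U = -3/44 (U = 3*(-1/44) = -3/44 ≈ -0.068182)
R = -45 (R = 5*(-9) = -45)
V(M, S) = -45/2 + S/2 (V(M, S) = ((S - 45)/(M + M))*M = ((-45 + S)/((2*M)))*M = ((-45 + S)*(1/(2*M)))*M = ((-45 + S)/(2*M))*M = -45/2 + S/2)
-16989 + V(o(-3), U) = -16989 + (-45/2 + (½)*(-3/44)) = -16989 + (-45/2 - 3/88) = -16989 - 1983/88 = -1497015/88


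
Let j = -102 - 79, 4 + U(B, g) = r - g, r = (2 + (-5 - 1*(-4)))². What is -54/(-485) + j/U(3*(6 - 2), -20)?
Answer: -86867/8245 ≈ -10.536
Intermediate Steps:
r = 1 (r = (2 + (-5 + 4))² = (2 - 1)² = 1² = 1)
U(B, g) = -3 - g (U(B, g) = -4 + (1 - g) = -3 - g)
j = -181
-54/(-485) + j/U(3*(6 - 2), -20) = -54/(-485) - 181/(-3 - 1*(-20)) = -54*(-1/485) - 181/(-3 + 20) = 54/485 - 181/17 = -86867/8245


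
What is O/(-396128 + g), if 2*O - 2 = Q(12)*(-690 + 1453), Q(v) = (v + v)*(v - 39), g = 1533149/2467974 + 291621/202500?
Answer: 6863741105782500/10998320820575647 ≈ 0.62407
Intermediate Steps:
g = 57231984353/27764707500 (g = 1533149*(1/2467974) + 291621*(1/202500) = 1533149/2467974 + 97207/67500 = 57231984353/27764707500 ≈ 2.0613)
Q(v) = 2*v*(-39 + v) (Q(v) = (2*v)*(-39 + v) = 2*v*(-39 + v))
O = -247211 (O = 1 + ((2*12*(-39 + 12))*(-690 + 1453))/2 = 1 + ((2*12*(-27))*763)/2 = 1 + (-648*763)/2 = 1 + (½)*(-494424) = 1 - 247212 = -247211)
O/(-396128 + g) = -247211/(-396128 + 57231984353/27764707500) = -247211/(-10998320820575647/27764707500) = -247211*(-27764707500/10998320820575647) = 6863741105782500/10998320820575647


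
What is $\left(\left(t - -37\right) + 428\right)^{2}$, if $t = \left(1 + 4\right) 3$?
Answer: $230400$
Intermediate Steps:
$t = 15$ ($t = 5 \cdot 3 = 15$)
$\left(\left(t - -37\right) + 428\right)^{2} = \left(\left(15 - -37\right) + 428\right)^{2} = \left(\left(15 + 37\right) + 428\right)^{2} = \left(52 + 428\right)^{2} = 480^{2} = 230400$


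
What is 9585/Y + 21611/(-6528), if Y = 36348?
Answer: -60245479/19773312 ≈ -3.0468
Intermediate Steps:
9585/Y + 21611/(-6528) = 9585/36348 + 21611/(-6528) = 9585*(1/36348) + 21611*(-1/6528) = 3195/12116 - 21611/6528 = -60245479/19773312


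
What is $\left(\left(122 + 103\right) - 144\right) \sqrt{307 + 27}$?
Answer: $81 \sqrt{334} \approx 1480.3$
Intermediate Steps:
$\left(\left(122 + 103\right) - 144\right) \sqrt{307 + 27} = \left(225 - 144\right) \sqrt{334} = 81 \sqrt{334}$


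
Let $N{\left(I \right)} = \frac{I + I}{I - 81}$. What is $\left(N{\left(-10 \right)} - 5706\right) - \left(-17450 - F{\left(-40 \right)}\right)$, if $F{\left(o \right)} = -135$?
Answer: $\frac{1056439}{91} \approx 11609.0$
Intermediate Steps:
$N{\left(I \right)} = \frac{2 I}{-81 + I}$
$\left(N{\left(-10 \right)} - 5706\right) - \left(-17450 - F{\left(-40 \right)}\right) = \left(2 \left(-10\right) \frac{1}{-81 - 10} - 5706\right) - \left(-17450 - -135\right) = \left(2 \left(-10\right) \frac{1}{-91} - 5706\right) - \left(-17450 + 135\right) = \left(2 \left(-10\right) \left(- \frac{1}{91}\right) - 5706\right) - -17315 = \left(\frac{20}{91} - 5706\right) + 17315 = - \frac{519226}{91} + 17315 = \frac{1056439}{91}$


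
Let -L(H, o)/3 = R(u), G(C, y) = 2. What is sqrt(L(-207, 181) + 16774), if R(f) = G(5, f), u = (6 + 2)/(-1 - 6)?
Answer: 8*sqrt(262) ≈ 129.49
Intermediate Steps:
u = -8/7 (u = 8/(-7) = 8*(-1/7) = -8/7 ≈ -1.1429)
R(f) = 2
L(H, o) = -6 (L(H, o) = -3*2 = -6)
sqrt(L(-207, 181) + 16774) = sqrt(-6 + 16774) = sqrt(16768) = 8*sqrt(262)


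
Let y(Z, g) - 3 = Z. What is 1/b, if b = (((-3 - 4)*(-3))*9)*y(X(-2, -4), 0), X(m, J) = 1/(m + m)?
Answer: 4/2079 ≈ 0.0019240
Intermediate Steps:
X(m, J) = 1/(2*m)
y(Z, g) = 3 + Z
b = 2079/4 (b = (((-3 - 4)*(-3))*9)*(3 + (1/2)/(-2)) = (-7*(-3)*9)*(3 + (1/2)*(-1/2)) = (21*9)*(3 - 1/4) = 189*(11/4) = 2079/4 ≈ 519.75)
1/b = 1/(2079/4) = 4/2079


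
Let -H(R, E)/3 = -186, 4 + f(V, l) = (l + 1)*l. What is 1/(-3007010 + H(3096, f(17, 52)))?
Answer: -1/3006452 ≈ -3.3262e-7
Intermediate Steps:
f(V, l) = -4 + l*(1 + l) (f(V, l) = -4 + (l + 1)*l = -4 + (1 + l)*l = -4 + l*(1 + l))
H(R, E) = 558 (H(R, E) = -3*(-186) = 558)
1/(-3007010 + H(3096, f(17, 52))) = 1/(-3007010 + 558) = 1/(-3006452) = -1/3006452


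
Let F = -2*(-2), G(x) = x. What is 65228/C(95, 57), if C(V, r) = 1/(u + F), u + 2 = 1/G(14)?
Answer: 945806/7 ≈ 1.3512e+5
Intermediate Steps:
F = 4
u = -27/14 (u = -2 + 1/14 = -27/14 ≈ -1.9286)
C(V, r) = 14/29 (C(V, r) = 1/(-27/14 + 4) = 1/(29/14) = 14/29)
65228/C(95, 57) = 65228/(14/29) = 65228*(29/14) = 945806/7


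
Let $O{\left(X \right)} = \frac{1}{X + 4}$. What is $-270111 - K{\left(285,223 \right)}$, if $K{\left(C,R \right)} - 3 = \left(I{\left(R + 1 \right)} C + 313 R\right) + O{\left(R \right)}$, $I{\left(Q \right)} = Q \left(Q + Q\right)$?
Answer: $- \frac{6569432892}{227} \approx -2.894 \cdot 10^{7}$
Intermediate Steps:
$I{\left(Q \right)} = 2 Q^{2}$ ($I{\left(Q \right)} = Q 2 Q = 2 Q^{2}$)
$O{\left(X \right)} = \frac{1}{4 + X}$
$K{\left(C,R \right)} = 3 + \frac{1}{4 + R} + 313 R + 2 C \left(1 + R\right)^{2}$ ($K{\left(C,R \right)} = 3 + \left(\left(2 \left(R + 1\right)^{2} C + 313 R\right) + \frac{1}{4 + R}\right) = 3 + \left(\left(2 \left(1 + R\right)^{2} C + 313 R\right) + \frac{1}{4 + R}\right) = 3 + \left(\left(2 C \left(1 + R\right)^{2} + 313 R\right) + \frac{1}{4 + R}\right) = 3 + \left(\left(313 R + 2 C \left(1 + R\right)^{2}\right) + \frac{1}{4 + R}\right) = 3 + \left(\frac{1}{4 + R} + 313 R + 2 C \left(1 + R\right)^{2}\right) = 3 + \frac{1}{4 + R} + 313 R + 2 C \left(1 + R\right)^{2}$)
$-270111 - K{\left(285,223 \right)} = -270111 - \frac{1 + \left(4 + 223\right) \left(3 + 313 \cdot 223 + 2 \cdot 285 \left(1 + 223\right)^{2}\right)}{4 + 223} = -270111 - \frac{1 + 227 \left(3 + 69799 + 2 \cdot 285 \cdot 224^{2}\right)}{227} = -270111 - \frac{1 + 227 \left(3 + 69799 + 2 \cdot 285 \cdot 50176\right)}{227} = -270111 - \frac{1 + 227 \left(3 + 69799 + 28600320\right)}{227} = -270111 - \frac{1 + 227 \cdot 28670122}{227} = -270111 - \frac{1 + 6508117694}{227} = -270111 - \frac{1}{227} \cdot 6508117695 = -270111 - \frac{6508117695}{227} = - \frac{6569432892}{227}$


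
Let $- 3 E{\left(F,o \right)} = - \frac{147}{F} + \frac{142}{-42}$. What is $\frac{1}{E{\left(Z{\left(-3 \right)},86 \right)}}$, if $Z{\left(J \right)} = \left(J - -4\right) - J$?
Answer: $\frac{252}{3371} \approx 0.074755$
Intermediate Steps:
$Z{\left(J \right)} = 4$ ($Z{\left(J \right)} = \left(J + 4\right) - J = \left(4 + J\right) - J = 4$)
$E{\left(F,o \right)} = \frac{71}{63} + \frac{49}{F}$ ($E{\left(F,o \right)} = - \frac{- \frac{147}{F} + \frac{142}{-42}}{3} = - \frac{- \frac{147}{F} + 142 \left(- \frac{1}{42}\right)}{3} = - \frac{- \frac{147}{F} - \frac{71}{21}}{3} = - \frac{- \frac{71}{21} - \frac{147}{F}}{3} = \frac{71}{63} + \frac{49}{F}$)
$\frac{1}{E{\left(Z{\left(-3 \right)},86 \right)}} = \frac{1}{\frac{71}{63} + \frac{49}{4}} = \frac{1}{\frac{3371}{252}} = \frac{252}{3371}$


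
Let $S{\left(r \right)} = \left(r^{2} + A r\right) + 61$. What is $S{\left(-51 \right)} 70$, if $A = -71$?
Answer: $439810$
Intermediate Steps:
$S{\left(r \right)} = 61 + r^{2} - 71 r$ ($S{\left(r \right)} = \left(r^{2} - 71 r\right) + 61 = 61 + r^{2} - 71 r$)
$S{\left(-51 \right)} 70 = \left(61 + \left(-51\right)^{2} - -3621\right) 70 = \left(61 + 2601 + 3621\right) 70 = 6283 \cdot 70 = 439810$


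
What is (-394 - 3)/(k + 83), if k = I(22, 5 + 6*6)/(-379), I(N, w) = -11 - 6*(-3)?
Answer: -150463/31450 ≈ -4.7842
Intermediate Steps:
I(N, w) = 7 (I(N, w) = -11 - 1*(-18) = -11 + 18 = 7)
k = -7/379 (k = 7/(-379) = 7*(-1/379) = -7/379 ≈ -0.018470)
(-394 - 3)/(k + 83) = (-394 - 3)/(-7/379 + 83) = -397/31450/379 = -397*379/31450 = -150463/31450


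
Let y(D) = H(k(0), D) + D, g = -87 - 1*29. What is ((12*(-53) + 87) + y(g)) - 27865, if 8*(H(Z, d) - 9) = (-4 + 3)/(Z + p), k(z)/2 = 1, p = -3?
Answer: -228167/8 ≈ -28521.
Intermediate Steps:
k(z) = 2 (k(z) = 2*1 = 2)
H(Z, d) = 9 - 1/(8*(-3 + Z)) (H(Z, d) = 9 + ((-4 + 3)/(Z - 3))/8 = 9 + (-1/(-3 + Z))/8 = 9 - 1/(8*(-3 + Z)))
g = -116 (g = -87 - 29 = -116)
y(D) = 73/8 + D (y(D) = (-217 + 72*2)/(8*(-3 + 2)) + D = (1/8)*(-217 + 144)/(-1) + D = (1/8)*(-1)*(-73) + D = 73/8 + D)
((12*(-53) + 87) + y(g)) - 27865 = ((12*(-53) + 87) + (73/8 - 116)) - 27865 = ((-636 + 87) - 855/8) - 27865 = (-549 - 855/8) - 27865 = -5247/8 - 27865 = -228167/8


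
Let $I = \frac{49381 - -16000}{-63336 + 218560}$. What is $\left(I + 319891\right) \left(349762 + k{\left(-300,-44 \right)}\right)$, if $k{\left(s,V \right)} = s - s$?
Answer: $\frac{8683685619585165}{77612} \approx 1.1189 \cdot 10^{11}$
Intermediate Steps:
$I = \frac{65381}{155224}$ ($I = \frac{49381 + 16000}{155224} = 65381 \cdot \frac{1}{155224} = \frac{65381}{155224} \approx 0.4212$)
$k{\left(s,V \right)} = 0$
$\left(I + 319891\right) \left(349762 + k{\left(-300,-44 \right)}\right) = \left(\frac{65381}{155224} + 319891\right) \left(349762 + 0\right) = \frac{49654825965}{155224} \cdot 349762 = \frac{8683685619585165}{77612}$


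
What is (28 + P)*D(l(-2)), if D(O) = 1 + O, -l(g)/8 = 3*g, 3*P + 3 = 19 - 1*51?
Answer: 2401/3 ≈ 800.33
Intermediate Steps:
P = -35/3 (P = -1 + (19 - 1*51)/3 = -1 + (19 - 51)/3 = -1 + (1/3)*(-32) = -1 - 32/3 = -35/3 ≈ -11.667)
l(g) = -24*g
(28 + P)*D(l(-2)) = (28 - 35/3)*(1 - 24*(-2)) = 49*(1 + 48)/3 = (49/3)*49 = 2401/3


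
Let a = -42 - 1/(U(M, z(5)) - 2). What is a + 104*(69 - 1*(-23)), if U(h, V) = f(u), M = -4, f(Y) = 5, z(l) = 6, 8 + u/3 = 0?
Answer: 28577/3 ≈ 9525.7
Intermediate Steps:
u = -24 (u = -24 + 3*0 = -24 + 0 = -24)
U(h, V) = 5
a = -127/3 (a = -42 - 1/(5 - 2) = -42 - 1/3 = -42 - 1*⅓ = -42 - ⅓ = -127/3 ≈ -42.333)
a + 104*(69 - 1*(-23)) = -127/3 + 104*(69 - 1*(-23)) = -127/3 + 104*(69 + 23) = -127/3 + 104*92 = -127/3 + 9568 = 28577/3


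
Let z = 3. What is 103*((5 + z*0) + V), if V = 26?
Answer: 3193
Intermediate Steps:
103*((5 + z*0) + V) = 103*((5 + 3*0) + 26) = 103*((5 + 0) + 26) = 103*(5 + 26) = 103*31 = 3193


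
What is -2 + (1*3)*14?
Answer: 40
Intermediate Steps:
-2 + (1*3)*14 = -2 + 3*14 = -2 + 42 = 40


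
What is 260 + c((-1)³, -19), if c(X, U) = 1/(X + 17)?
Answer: 4161/16 ≈ 260.06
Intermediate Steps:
c(X, U) = 1/(17 + X)
260 + c((-1)³, -19) = 260 + 1/(17 + (-1)³) = 260 + 1/(17 - 1) = 260 + 1/16 = 4161/16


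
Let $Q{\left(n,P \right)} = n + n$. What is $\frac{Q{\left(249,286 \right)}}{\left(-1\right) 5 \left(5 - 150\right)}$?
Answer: $\frac{498}{725} \approx 0.6869$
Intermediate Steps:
$Q{\left(n,P \right)} = 2 n$
$\frac{Q{\left(249,286 \right)}}{\left(-1\right) 5 \left(5 - 150\right)} = \frac{2 \cdot 249}{\left(-1\right) 5 \left(5 - 150\right)} = \frac{498}{\left(-5\right) \left(-145\right)} = \frac{498}{725}$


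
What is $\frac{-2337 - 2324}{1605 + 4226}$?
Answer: $- \frac{4661}{5831} \approx -0.79935$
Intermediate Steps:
$\frac{-2337 - 2324}{1605 + 4226} = - \frac{4661}{5831}$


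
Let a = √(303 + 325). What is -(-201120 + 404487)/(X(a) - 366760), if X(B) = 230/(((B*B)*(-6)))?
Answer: 383143428/690975955 ≈ 0.55450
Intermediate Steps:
a = 2*√157 (a = √628 = 2*√157 ≈ 25.060)
X(B) = -115/(3*B²) (X(B) = 230/((B²*(-6))) = 230/((-6*B²)) = 230*(-1/(6*B²)) = -115/(3*B²))
-(-201120 + 404487)/(X(a) - 366760) = -(-201120 + 404487)/(-115/(3*(2*√157)²) - 366760) = -203367/(-115/3*1/628 - 366760) = -203367/(-115/1884 - 366760) = -203367/(-690975955/1884) = -203367*(-1884)/690975955 = -1*(-383143428/690975955) = 383143428/690975955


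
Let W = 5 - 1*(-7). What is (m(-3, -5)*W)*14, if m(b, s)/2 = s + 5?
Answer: 0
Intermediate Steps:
W = 12 (W = 5 + 7 = 12)
m(b, s) = 10 + 2*s (m(b, s) = 2*(s + 5) = 2*(5 + s) = 10 + 2*s)
(m(-3, -5)*W)*14 = ((10 + 2*(-5))*12)*14 = ((10 - 10)*12)*14 = (0*12)*14 = 0*14 = 0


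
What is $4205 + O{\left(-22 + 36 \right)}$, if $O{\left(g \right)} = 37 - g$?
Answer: $4228$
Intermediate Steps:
$4205 + O{\left(-22 + 36 \right)} = 4205 + \left(37 - \left(-22 + 36\right)\right) = 4205 + \left(37 - 14\right) = 4205 + 23 = 4228$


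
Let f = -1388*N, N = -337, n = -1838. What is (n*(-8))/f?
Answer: 3676/116939 ≈ 0.031435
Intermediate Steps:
f = 467756 (f = -1388*(-337) = 467756)
(n*(-8))/f = -1838*(-8)/467756 = 14704*(1/467756) = 3676/116939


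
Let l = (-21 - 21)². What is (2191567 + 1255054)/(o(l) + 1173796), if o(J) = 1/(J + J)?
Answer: 12159678888/4141152289 ≈ 2.9363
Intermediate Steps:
l = 1764 (l = (-42)² = 1764)
o(J) = 1/(2*J)
(2191567 + 1255054)/(o(l) + 1173796) = (2191567 + 1255054)/((½)/1764 + 1173796) = 3446621/((½)*(1/1764) + 1173796) = 3446621/(1/3528 + 1173796) = 3446621/(4141152289/3528) = 3446621*(3528/4141152289) = 12159678888/4141152289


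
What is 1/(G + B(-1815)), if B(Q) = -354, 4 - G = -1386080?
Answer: 1/1385730 ≈ 7.2164e-7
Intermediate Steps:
G = 1386084 (G = 4 - 1*(-1386080) = 4 + 1386080 = 1386084)
1/(G + B(-1815)) = 1/(1386084 - 354) = 1/1385730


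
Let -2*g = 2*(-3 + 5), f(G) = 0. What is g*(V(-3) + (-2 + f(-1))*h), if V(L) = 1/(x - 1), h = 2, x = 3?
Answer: 7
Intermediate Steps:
g = -2 (g = -(-3 + 5) = -2 ≈ -2.0000)
V(L) = ½ (V(L) = 1/(3 - 1) = 1/2 = ½)
g*(V(-3) + (-2 + f(-1))*h) = -2*(½ + (-2 + 0)*2) = -2*(½ - 2*2) = -2*(½ - 4) = -2*(-7/2) = 7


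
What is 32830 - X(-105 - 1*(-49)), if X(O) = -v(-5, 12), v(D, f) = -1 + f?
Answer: 32841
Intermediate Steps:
X(O) = -11 (X(O) = -(-1 + 12) = -1*11 = -11)
32830 - X(-105 - 1*(-49)) = 32830 - 1*(-11) = 32830 + 11 = 32841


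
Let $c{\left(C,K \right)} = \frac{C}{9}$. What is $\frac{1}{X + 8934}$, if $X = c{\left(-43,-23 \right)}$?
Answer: $\frac{9}{80363} \approx 0.00011199$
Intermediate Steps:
$c{\left(C,K \right)} = \frac{C}{9}$ ($c{\left(C,K \right)} = C \frac{1}{9} = \frac{C}{9}$)
$X = - \frac{43}{9}$ ($X = \frac{1}{9} \left(-43\right) = - \frac{43}{9} \approx -4.7778$)
$\frac{1}{X + 8934} = \frac{1}{- \frac{43}{9} + 8934} = \frac{1}{\frac{80363}{9}} = \frac{9}{80363}$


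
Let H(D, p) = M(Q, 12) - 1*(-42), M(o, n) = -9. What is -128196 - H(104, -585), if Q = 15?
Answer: -128229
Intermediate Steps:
H(D, p) = 33 (H(D, p) = -9 - 1*(-42) = -9 + 42 = 33)
-128196 - H(104, -585) = -128196 - 1*33 = -128196 - 33 = -128229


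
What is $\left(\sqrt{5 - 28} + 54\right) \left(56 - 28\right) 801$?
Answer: $1211112 + 22428 i \sqrt{23} \approx 1.2111 \cdot 10^{6} + 1.0756 \cdot 10^{5} i$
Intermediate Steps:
$\left(\sqrt{5 - 28} + 54\right) \left(56 - 28\right) 801 = \left(\sqrt{-23} + 54\right) 28 \cdot 801 = \left(i \sqrt{23} + 54\right) 28 \cdot 801 = \left(54 + i \sqrt{23}\right) 28 \cdot 801 = \left(1512 + 28 i \sqrt{23}\right) 801 = 1211112 + 22428 i \sqrt{23}$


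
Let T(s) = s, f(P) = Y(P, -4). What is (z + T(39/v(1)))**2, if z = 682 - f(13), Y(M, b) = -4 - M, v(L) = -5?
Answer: 11943936/25 ≈ 4.7776e+5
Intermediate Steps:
f(P) = -4 - P
z = 699 (z = 682 - (-4 - 1*13) = 682 - (-4 - 13) = 682 - 1*(-17) = 682 + 17 = 699)
(z + T(39/v(1)))**2 = (699 + 39/(-5))**2 = (699 + 39*(-1/5))**2 = (699 - 39/5)**2 = (3456/5)**2 = 11943936/25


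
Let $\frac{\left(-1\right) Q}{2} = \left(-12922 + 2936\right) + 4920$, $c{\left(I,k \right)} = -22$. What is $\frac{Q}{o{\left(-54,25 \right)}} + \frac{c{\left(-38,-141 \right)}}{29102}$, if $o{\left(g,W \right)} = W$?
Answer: $\frac{147430457}{363775} \approx 405.28$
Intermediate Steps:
$Q = 10132$ ($Q = - 2 \left(\left(-12922 + 2936\right) + 4920\right) = - 2 \left(-9986 + 4920\right) = \left(-2\right) \left(-5066\right) = 10132$)
$\frac{Q}{o{\left(-54,25 \right)}} + \frac{c{\left(-38,-141 \right)}}{29102} = \frac{10132}{25} - \frac{22}{29102} = 10132 \cdot \frac{1}{25} - \frac{11}{14551} = \frac{10132}{25} - \frac{11}{14551} = \frac{147430457}{363775}$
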